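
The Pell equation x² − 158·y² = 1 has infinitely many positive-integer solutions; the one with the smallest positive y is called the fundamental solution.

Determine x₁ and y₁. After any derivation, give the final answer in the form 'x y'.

√158 → a₀=12, period (1,1,3,12,3,1,1,24); ℓ=8 even so k=7
i=0: a=12 ⇒ p=12, q=1
…
i=2: a=1 ⇒ p=25, q=2
i=3: a=3 ⇒ p=88, q=7
…
i=5: a=3 ⇒ p=3331, q=265
i=6: a=1 ⇒ p=4412, q=351
i=7: a=1 ⇒ p=7743, q=616
→ (7743, 616).  Check: 7743²=59954049, 158·616²=59954048, difference 1.

7743 616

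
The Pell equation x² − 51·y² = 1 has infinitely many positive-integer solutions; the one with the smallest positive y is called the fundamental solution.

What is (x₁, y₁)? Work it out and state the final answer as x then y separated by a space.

50 7

[7; 7,14] for √51; ℓ=2 ⇒ convergent index 1
k=0  a_k=7  p_k/q_k = 7/1
k=1  a_k=7  p_k/q_k = 50/7
(x₁, y₁) = (50, 7);  50² − 51·7² = 1 ✓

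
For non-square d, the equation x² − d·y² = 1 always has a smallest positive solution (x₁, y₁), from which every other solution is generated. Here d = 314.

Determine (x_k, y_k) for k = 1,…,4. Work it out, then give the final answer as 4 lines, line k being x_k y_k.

392499 22150
308110930001 17387705700
241866463828532499 13649314199066450
189864690372162243720001 10714684347621377411400

√314 → a₀=17, period (1,2,1,1,2,1,34); ℓ=7 odd so k=13
step 0: (17, 1)  from 17·(1,0) + (0,1)
step 1: (18, 1)  from 1·(17,1) + (1,0)
step 2: (53, 3)  from 2·(18,1) + (17,1)
step 3: (71, 4)  from 1·(53,3) + (18,1)
step 4: (124, 7)  from 1·(71,4) + (53,3)
step 5: (319, 18)  from 2·(124,7) + (71,4)
step 6: (443, 25)  from 1·(319,18) + (124,7)
…
step 8: (15824, 893)  from 1·(15381,868) + (443,25)
step 9: (47029, 2654)  from 2·(15824,893) + (15381,868)
step 10: (62853, 3547)  from 1·(47029,2654) + (15824,893)
…
step 12: (282617, 15949)  from 2·(109882,6201) + (62853,3547)
step 13: (392499, 22150)  from 1·(282617,15949) + (109882,6201)
fundamental: x₁=392499, y₁=22150  (since 154055465001 − 314·490622500 = 1)
(392499+22150√314)^2 = 308110930001 + 17387705700√314
(392499+22150√314)^3 = 241866463828532499 + 13649314199066450√314
(392499+22150√314)^4 = 189864690372162243720001 + 10714684347621377411400√314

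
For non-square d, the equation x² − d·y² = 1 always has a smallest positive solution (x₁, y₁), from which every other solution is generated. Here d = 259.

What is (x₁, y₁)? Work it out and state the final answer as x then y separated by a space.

847225 52644

d=259: √d = [16; 10,1,2,3,4,3,2,1,10,32] (ℓ=10, even), read p_9/q_9
step 0: (16, 1)  from 16·(1,0) + (0,1)
step 1: (161, 10)  from 10·(16,1) + (1,0)
step 2: (177, 11)  from 1·(161,10) + (16,1)
step 3: (515, 32)  from 2·(177,11) + (161,10)
step 4: (1722, 107)  from 3·(515,32) + (177,11)
…
step 6: (23931, 1487)  from 3·(7403,460) + (1722,107)
…
step 8: (79196, 4921)  from 1·(55265,3434) + (23931,1487)
step 9: (847225, 52644)  from 10·(79196,4921) + (55265,3434)
fundamental: x₁=847225, y₁=52644  (since 717790200625 − 259·2771390736 = 1)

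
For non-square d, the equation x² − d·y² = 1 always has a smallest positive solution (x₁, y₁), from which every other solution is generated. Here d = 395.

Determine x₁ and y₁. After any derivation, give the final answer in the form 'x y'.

√395 = [19; 1,6,1,38, …], period ℓ=4 (even) → k=3
i=0: a=19 ⇒ p=19, q=1
…
i=2: a=6 ⇒ p=139, q=7
i=3: a=1 ⇒ p=159, q=8
fundamental: x₁=159, y₁=8  (since 25281 − 395·64 = 1)

159 8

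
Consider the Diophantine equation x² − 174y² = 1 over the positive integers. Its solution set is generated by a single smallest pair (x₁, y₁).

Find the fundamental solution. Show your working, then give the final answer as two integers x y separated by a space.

√174 → a₀=13, period (5,4,5,26); ℓ=4 even so k=3
k=0  a_k=13  p_k/q_k = 13/1
…
k=2  a_k=4  p_k/q_k = 277/21
k=3  a_k=5  p_k/q_k = 1451/110
(x₁, y₁) = (1451, 110);  1451² − 174·110² = 1 ✓

1451 110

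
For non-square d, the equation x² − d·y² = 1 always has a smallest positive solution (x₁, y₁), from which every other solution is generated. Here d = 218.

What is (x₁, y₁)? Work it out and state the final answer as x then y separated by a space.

126003 8534

[14; 1,3,3,1,28] for √218; ℓ=5 ⇒ convergent index 9
k=0  a_k=14  p_k/q_k = 14/1
k=1  a_k=1  p_k/q_k = 15/1
k=2  a_k=3  p_k/q_k = 59/4
k=3  a_k=3  p_k/q_k = 192/13
…
k=5  a_k=28  p_k/q_k = 7220/489
k=6  a_k=1  p_k/q_k = 7471/506
k=7  a_k=3  p_k/q_k = 29633/2007
k=8  a_k=3  p_k/q_k = 96370/6527
k=9  a_k=1  p_k/q_k = 126003/8534
(x₁, y₁) = (126003, 8534);  126003² − 218·8534² = 1 ✓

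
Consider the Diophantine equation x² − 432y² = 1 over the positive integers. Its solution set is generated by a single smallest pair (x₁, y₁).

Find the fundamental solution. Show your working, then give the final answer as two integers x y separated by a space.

√432 → a₀=20, period (1,3,1,1,1,3,1,40); ℓ=8 even so k=7
a_0=20:  p_0=20·1+0=20,  q_0=20·0+1=1
…
a_2=3:  p_2=3·21+20=83,  q_2=3·1+1=4
a_3=1:  p_3=1·83+21=104,  q_3=1·4+1=5
a_4=1:  p_4=1·104+83=187,  q_4=1·5+4=9
a_5=1:  p_5=1·187+104=291,  q_5=1·9+5=14
a_6=3:  p_6=3·291+187=1060,  q_6=3·14+9=51
a_7=1:  p_7=1·1060+291=1351,  q_7=1·51+14=65
fundamental: x₁=1351, y₁=65  (since 1825201 − 432·4225 = 1)

1351 65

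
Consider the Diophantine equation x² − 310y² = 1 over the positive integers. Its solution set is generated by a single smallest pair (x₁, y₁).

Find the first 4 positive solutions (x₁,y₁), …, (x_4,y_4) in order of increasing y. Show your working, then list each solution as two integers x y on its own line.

d=310: √d = [17; 1,1,1,1,5,…,1,1,34] (ℓ=16, even), read p_15/q_15
a_0=17:  p_0=17·1+0=17,  q_0=17·0+1=1
…
a_3=1:  p_3=1·35+18=53,  q_3=1·2+1=3
a_4=1:  p_4=1·53+35=88,  q_4=1·3+2=5
a_5=5:  p_5=5·88+53=493,  q_5=5·5+3=28
a_6=3:  p_6=3·493+88=1567,  q_6=3·28+5=89
a_7=1:  p_7=1·1567+493=2060,  q_7=1·89+28=117
a_8=2:  p_8=2·2060+1567=5687,  q_8=2·117+89=323
…
a_10=3:  p_10=3·7747+5687=28928,  q_10=3·440+323=1643
a_11=5:  p_11=5·28928+7747=152387,  q_11=5·1643+440=8655
…
a_13=1:  p_13=1·181315+152387=333702,  q_13=1·10298+8655=18953
a_14=1:  p_14=1·333702+181315=515017,  q_14=1·18953+10298=29251
a_15=1:  p_15=1·515017+333702=848719,  q_15=1·29251+18953=48204
fundamental: x₁=848719, y₁=48204  (since 720323940961 − 310·2323625616 = 1)
(848719+48204√310)^2 = 1440647881921 + 81823301352√310
(848719+48204√310)^3 = 2445410459391369679 + 138889981000287972√310
(848719+48204√310)^4 = 4150932639366927117300481 + 235757131569084991314384√310

848719 48204
1440647881921 81823301352
2445410459391369679 138889981000287972
4150932639366927117300481 235757131569084991314384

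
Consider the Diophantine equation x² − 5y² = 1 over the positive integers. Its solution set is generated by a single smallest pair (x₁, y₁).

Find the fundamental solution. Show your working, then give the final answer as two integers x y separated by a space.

9 4

[2; 4] for √5; ℓ=1 ⇒ convergent index 1
step 0: (2, 1)  from 2·(1,0) + (0,1)
step 1: (9, 4)  from 4·(2,1) + (1,0)
fundamental: x₁=9, y₁=4  (since 81 − 5·16 = 1)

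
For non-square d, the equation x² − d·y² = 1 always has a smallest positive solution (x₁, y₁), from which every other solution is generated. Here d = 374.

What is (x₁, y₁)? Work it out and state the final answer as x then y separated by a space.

3365 174

d=374: √d = [19; 2,1,18,1,2,38] (ℓ=6, even), read p_5/q_5
i=0: a=19 ⇒ p=19, q=1
…
i=2: a=1 ⇒ p=58, q=3
…
i=4: a=1 ⇒ p=1141, q=59
i=5: a=2 ⇒ p=3365, q=174
fundamental: x₁=3365, y₁=174  (since 11323225 − 374·30276 = 1)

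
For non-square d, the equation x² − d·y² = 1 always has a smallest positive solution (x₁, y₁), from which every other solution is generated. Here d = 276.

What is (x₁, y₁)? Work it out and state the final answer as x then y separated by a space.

d=276: √d = [16; 1,1,1,1,2,2,2,1,1,1,1,32] (ℓ=12, even), read p_11/q_11
a_0=16:  p_0=16·1+0=16,  q_0=16·0+1=1
a_1=1:  p_1=1·16+1=17,  q_1=1·1+0=1
…
a_4=1:  p_4=1·50+33=83,  q_4=1·3+2=5
…
a_10=1:  p_10=1·3007+1761=4768,  q_10=1·181+106=287
a_11=1:  p_11=1·4768+3007=7775,  q_11=1·287+181=468
→ (7775, 468).  Check: 7775²=60450625, 276·468²=60450624, difference 1.

7775 468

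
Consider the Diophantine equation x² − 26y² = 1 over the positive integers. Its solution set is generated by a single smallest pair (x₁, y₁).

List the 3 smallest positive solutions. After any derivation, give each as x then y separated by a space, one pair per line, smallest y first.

51 10
5201 1020
530451 104030

d=26: √d = [5; 10] (ℓ=1, odd), read p_1/q_1
step 0: (5, 1)  from 5·(1,0) + (0,1)
step 1: (51, 10)  from 10·(5,1) + (1,0)
fundamental: x₁=51, y₁=10  (since 2601 − 26·100 = 1)
(x_2, y_2) = (51·51 + 26·10·10, 51·10 + 10·51) = (5201, 1020)
(x_3, y_3) = (51·5201 + 26·10·1020, 51·1020 + 10·5201) = (530451, 104030)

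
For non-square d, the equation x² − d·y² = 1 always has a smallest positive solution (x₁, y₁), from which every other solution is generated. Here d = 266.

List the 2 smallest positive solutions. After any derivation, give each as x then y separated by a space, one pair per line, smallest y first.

685 42
938449 57540

√266 → a₀=16, period (3,4,3,32); ℓ=4 even so k=3
step 0: (16, 1)  from 16·(1,0) + (0,1)
…
step 2: (212, 13)  from 4·(49,3) + (16,1)
step 3: (685, 42)  from 3·(212,13) + (49,3)
→ (685, 42).  Check: 685²=469225, 266·42²=469224, difference 1.
(x_2, y_2) = (685·685 + 266·42·42, 685·42 + 42·685) = (938449, 57540)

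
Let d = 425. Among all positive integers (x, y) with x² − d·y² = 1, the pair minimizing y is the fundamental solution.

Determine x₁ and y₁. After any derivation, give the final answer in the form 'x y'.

√425 = [20; 1,1,1,1,1,1,40, …], period ℓ=7 (odd) → k=13
i=0: a=20 ⇒ p=20, q=1
…
i=2: a=1 ⇒ p=41, q=2
i=3: a=1 ⇒ p=62, q=3
i=4: a=1 ⇒ p=103, q=5
i=5: a=1 ⇒ p=165, q=8
i=6: a=1 ⇒ p=268, q=13
i=7: a=40 ⇒ p=10885, q=528
…
i=9: a=1 ⇒ p=22038, q=1069
i=10: a=1 ⇒ p=33191, q=1610
i=11: a=1 ⇒ p=55229, q=2679
i=12: a=1 ⇒ p=88420, q=4289
i=13: a=1 ⇒ p=143649, q=6968
fundamental: x₁=143649, y₁=6968  (since 20635035201 − 425·48553024 = 1)

143649 6968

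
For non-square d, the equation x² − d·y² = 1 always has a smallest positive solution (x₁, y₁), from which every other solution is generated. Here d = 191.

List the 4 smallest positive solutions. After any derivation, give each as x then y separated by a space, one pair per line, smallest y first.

8994000 650783
161784071999999 11706284604000
2910171887135973018000 210572647456751349217
52348171905801720863712000001 3787780782452031563430792000

[13; 1,4,1,1,3,…,4,1,26] for √191; ℓ=16 ⇒ convergent index 15
a_0=13:  p_0=13·1+0=13,  q_0=13·0+1=1
a_1=1:  p_1=1·13+1=14,  q_1=1·1+0=1
a_2=4:  p_2=4·14+13=69,  q_2=4·1+1=5
a_3=1:  p_3=1·69+14=83,  q_3=1·5+1=6
a_4=1:  p_4=1·83+69=152,  q_4=1·6+5=11
…
a_7=2:  p_7=2·1230+539=2999,  q_7=2·89+39=217
a_8=13:  p_8=13·2999+1230=40217,  q_8=13·217+89=2910
…
a_11=3:  p_11=3·207083+83433=704682,  q_11=3·14984+6037=50989
…
a_14=4:  p_14=4·1616447+911765=7377553,  q_14=4·116962+65973=533821
a_15=1:  p_15=1·7377553+1616447=8994000,  q_15=1·533821+116962=650783
(x₁, y₁) = (8994000, 650783);  8994000² − 191·650783² = 1 ✓
(8994000+650783√191)^2 = 161784071999999 + 11706284604000√191
(8994000+650783√191)^3 = 2910171887135973018000 + 210572647456751349217√191
(8994000+650783√191)^4 = 52348171905801720863712000001 + 3787780782452031563430792000√191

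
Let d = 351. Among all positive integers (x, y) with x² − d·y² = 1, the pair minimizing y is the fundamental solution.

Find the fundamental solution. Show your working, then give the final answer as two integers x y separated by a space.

62425 3332

[18; 1,2,1,3,2,2,2,3,1,2,1,36] for √351; ℓ=12 ⇒ convergent index 11
k=0  a_k=18  p_k/q_k = 18/1
k=1  a_k=1  p_k/q_k = 19/1
…
k=3  a_k=1  p_k/q_k = 75/4
k=4  a_k=3  p_k/q_k = 281/15
…
k=6  a_k=2  p_k/q_k = 1555/83
…
k=8  a_k=3  p_k/q_k = 12796/683
k=9  a_k=1  p_k/q_k = 16543/883
k=10  a_k=2  p_k/q_k = 45882/2449
k=11  a_k=1  p_k/q_k = 62425/3332
fundamental: x₁=62425, y₁=3332  (since 3896880625 − 351·11102224 = 1)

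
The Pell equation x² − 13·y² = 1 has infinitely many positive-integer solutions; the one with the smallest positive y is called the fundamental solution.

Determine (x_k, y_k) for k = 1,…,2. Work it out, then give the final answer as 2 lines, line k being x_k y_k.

[3; 1,1,1,1,6] for √13; ℓ=5 ⇒ convergent index 9
step 0: (3, 1)  from 3·(1,0) + (0,1)
step 1: (4, 1)  from 1·(3,1) + (1,0)
step 2: (7, 2)  from 1·(4,1) + (3,1)
step 3: (11, 3)  from 1·(7,2) + (4,1)
step 4: (18, 5)  from 1·(11,3) + (7,2)
step 5: (119, 33)  from 6·(18,5) + (11,3)
step 6: (137, 38)  from 1·(119,33) + (18,5)
step 7: (256, 71)  from 1·(137,38) + (119,33)
step 8: (393, 109)  from 1·(256,71) + (137,38)
step 9: (649, 180)  from 1·(393,109) + (256,71)
fundamental: x₁=649, y₁=180  (since 421201 − 13·32400 = 1)
n=2: (649,180)∘(649,180) = (649·649+13·180·180, 649·180+180·649) = (842401,233640)

649 180
842401 233640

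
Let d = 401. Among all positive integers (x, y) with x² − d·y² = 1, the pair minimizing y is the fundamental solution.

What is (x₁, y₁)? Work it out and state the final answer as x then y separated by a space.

d=401: √d = [20; 40] (ℓ=1, odd), read p_1/q_1
k=0  a_k=20  p_k/q_k = 20/1
k=1  a_k=40  p_k/q_k = 801/40
(x₁, y₁) = (801, 40);  801² − 401·40² = 1 ✓

801 40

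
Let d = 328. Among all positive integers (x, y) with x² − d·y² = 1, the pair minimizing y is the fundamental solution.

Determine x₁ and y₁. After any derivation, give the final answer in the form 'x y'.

163 9

[18; 9,36] for √328; ℓ=2 ⇒ convergent index 1
k=0  a_k=18  p_k/q_k = 18/1
k=1  a_k=9  p_k/q_k = 163/9
(x₁, y₁) = (163, 9);  163² − 328·9² = 1 ✓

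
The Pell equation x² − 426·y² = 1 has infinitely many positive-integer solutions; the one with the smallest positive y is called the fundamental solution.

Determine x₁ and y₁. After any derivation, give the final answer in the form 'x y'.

88751 4300

d=426: √d = [20; 1,1,1,3,2,6,2,3,1,1,1,40] (ℓ=12, even), read p_11/q_11
i=0: a=20 ⇒ p=20, q=1
i=1: a=1 ⇒ p=21, q=1
i=2: a=1 ⇒ p=41, q=2
i=3: a=1 ⇒ p=62, q=3
i=4: a=3 ⇒ p=227, q=11
i=5: a=2 ⇒ p=516, q=25
i=6: a=6 ⇒ p=3323, q=161
i=7: a=2 ⇒ p=7162, q=347
i=8: a=3 ⇒ p=24809, q=1202
i=9: a=1 ⇒ p=31971, q=1549
i=10: a=1 ⇒ p=56780, q=2751
i=11: a=1 ⇒ p=88751, q=4300
→ (88751, 4300).  Check: 88751²=7876740001, 426·4300²=7876740000, difference 1.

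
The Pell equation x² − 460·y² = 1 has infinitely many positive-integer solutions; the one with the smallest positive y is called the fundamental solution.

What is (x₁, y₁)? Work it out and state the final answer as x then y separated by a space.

2535751 118230

[21; 2,4,3,1,2,10,2,1,3,4,2,42] for √460; ℓ=12 ⇒ convergent index 11
a_0=21:  p_0=21·1+0=21,  q_0=21·0+1=1
…
a_2=4:  p_2=4·43+21=193,  q_2=4·2+1=9
a_3=3:  p_3=3·193+43=622,  q_3=3·9+2=29
…
a_5=2:  p_5=2·815+622=2252,  q_5=2·38+29=105
a_6=10:  p_6=10·2252+815=23335,  q_6=10·105+38=1088
a_7=2:  p_7=2·23335+2252=48922,  q_7=2·1088+105=2281
a_8=1:  p_8=1·48922+23335=72257,  q_8=1·2281+1088=3369
a_9=3:  p_9=3·72257+48922=265693,  q_9=3·3369+2281=12388
a_10=4:  p_10=4·265693+72257=1135029,  q_10=4·12388+3369=52921
a_11=2:  p_11=2·1135029+265693=2535751,  q_11=2·52921+12388=118230
→ (2535751, 118230).  Check: 2535751²=6430033134001, 460·118230²=6430033134000, difference 1.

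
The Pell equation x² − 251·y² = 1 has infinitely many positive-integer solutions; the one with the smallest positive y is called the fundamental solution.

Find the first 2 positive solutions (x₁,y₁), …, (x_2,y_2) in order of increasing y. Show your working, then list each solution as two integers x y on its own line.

[15; 1,5,2,1,2,…,5,1,30] for √251; ℓ=14 ⇒ convergent index 13
k=0  a_k=15  p_k/q_k = 15/1
k=1  a_k=1  p_k/q_k = 16/1
k=2  a_k=5  p_k/q_k = 95/6
…
k=4  a_k=1  p_k/q_k = 301/19
k=5  a_k=2  p_k/q_k = 808/51
k=6  a_k=2  p_k/q_k = 1917/121
k=7  a_k=15  p_k/q_k = 29563/1866
k=8  a_k=2  p_k/q_k = 61043/3853
…
k=10  a_k=1  p_k/q_k = 212692/13425
k=11  a_k=2  p_k/q_k = 577033/36422
k=12  a_k=5  p_k/q_k = 3097857/195535
k=13  a_k=1  p_k/q_k = 3674890/231957
→ (3674890, 231957).  Check: 3674890²=13504816512100, 251·231957²=13504816512099, difference 1.
(x_2, y_2) = (3674890·3674890 + 251·231957·231957, 3674890·231957 + 231957·3674890) = (27009633024199, 1704832919460)

3674890 231957
27009633024199 1704832919460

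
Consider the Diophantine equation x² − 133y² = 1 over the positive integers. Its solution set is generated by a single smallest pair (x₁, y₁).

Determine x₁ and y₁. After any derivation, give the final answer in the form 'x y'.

2588599 224460

d=133: √d = [11; 1,1,7,5,1,…,1,1,22] (ℓ=16, even), read p_15/q_15
step 0: (11, 1)  from 11·(1,0) + (0,1)
step 1: (12, 1)  from 1·(11,1) + (1,0)
step 2: (23, 2)  from 1·(12,1) + (11,1)
…
step 4: (888, 77)  from 5·(173,15) + (23,2)
…
step 7: (3010, 261)  from 1·(1949,169) + (1061,92)
step 8: (7969, 691)  from 2·(3010,261) + (1949,169)
…
step 10: (18948, 1643)  from 1·(10979,952) + (7969,691)
step 11: (29927, 2595)  from 1·(18948,1643) + (10979,952)
…
step 13: (1210008, 104921)  from 7·(168583,14618) + (29927,2595)
step 14: (1378591, 119539)  from 1·(1210008,104921) + (168583,14618)
step 15: (2588599, 224460)  from 1·(1378591,119539) + (1210008,104921)
(x₁, y₁) = (2588599, 224460);  2588599² − 133·224460² = 1 ✓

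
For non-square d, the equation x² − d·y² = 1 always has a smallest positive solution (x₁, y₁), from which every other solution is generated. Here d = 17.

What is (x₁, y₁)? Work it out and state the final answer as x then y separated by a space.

33 8

√17 → a₀=4, period (8); ℓ=1 odd so k=1
i=0: a=4 ⇒ p=4, q=1
i=1: a=8 ⇒ p=33, q=8
(x₁, y₁) = (33, 8);  33² − 17·8² = 1 ✓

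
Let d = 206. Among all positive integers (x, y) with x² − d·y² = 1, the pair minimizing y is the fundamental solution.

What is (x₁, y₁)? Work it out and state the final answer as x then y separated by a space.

59535 4148

√206 → a₀=14, period (2,1,5,14,5,1,2,28); ℓ=8 even so k=7
step 0: (14, 1)  from 14·(1,0) + (0,1)
…
step 2: (43, 3)  from 1·(29,2) + (14,1)
step 3: (244, 17)  from 5·(43,3) + (29,2)
…
step 5: (17539, 1222)  from 5·(3459,241) + (244,17)
step 6: (20998, 1463)  from 1·(17539,1222) + (3459,241)
step 7: (59535, 4148)  from 2·(20998,1463) + (17539,1222)
fundamental: x₁=59535, y₁=4148  (since 3544416225 − 206·17205904 = 1)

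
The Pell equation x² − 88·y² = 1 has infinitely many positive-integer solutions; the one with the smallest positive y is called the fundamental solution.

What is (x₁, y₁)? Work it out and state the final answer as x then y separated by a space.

d=88: √d = [9; 2,1,1,1,2,18] (ℓ=6, even), read p_5/q_5
i=0: a=9 ⇒ p=9, q=1
i=1: a=2 ⇒ p=19, q=2
…
i=3: a=1 ⇒ p=47, q=5
i=4: a=1 ⇒ p=75, q=8
i=5: a=2 ⇒ p=197, q=21
(x₁, y₁) = (197, 21);  197² − 88·21² = 1 ✓

197 21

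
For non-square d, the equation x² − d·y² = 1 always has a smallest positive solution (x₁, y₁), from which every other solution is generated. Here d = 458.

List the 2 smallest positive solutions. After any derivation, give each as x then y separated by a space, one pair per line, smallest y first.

22899 1070
1048728401 49003860

√458 = [21; 2,2,42, …], period ℓ=3 (odd) → k=5
a_0=21:  p_0=21·1+0=21,  q_0=21·0+1=1
a_1=2:  p_1=2·21+1=43,  q_1=2·1+0=2
…
a_3=42:  p_3=42·107+43=4537,  q_3=42·5+2=212
a_4=2:  p_4=2·4537+107=9181,  q_4=2·212+5=429
a_5=2:  p_5=2·9181+4537=22899,  q_5=2·429+212=1070
fundamental: x₁=22899, y₁=1070  (since 524364201 − 458·1144900 = 1)
(x_2, y_2) = (22899·22899 + 458·1070·1070, 22899·1070 + 1070·22899) = (1048728401, 49003860)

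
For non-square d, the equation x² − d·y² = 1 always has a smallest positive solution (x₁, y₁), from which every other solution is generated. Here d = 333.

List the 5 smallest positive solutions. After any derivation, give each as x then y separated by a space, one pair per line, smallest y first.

73 4
10657 584
1555849 85260
227143297 12447376
33161365513 1817231636

√333 → a₀=18, period (4,36); ℓ=2 even so k=1
step 0: (18, 1)  from 18·(1,0) + (0,1)
step 1: (73, 4)  from 4·(18,1) + (1,0)
→ (73, 4).  Check: 73²=5329, 333·4²=5328, difference 1.
n=2: (73,4)∘(73,4) = (73·73+333·4·4, 73·4+4·73) = (10657,584)
n=3: (10657,584)∘(73,4) = (73·10657+333·4·584, 73·584+4·10657) = (1555849,85260)
n=4: (1555849,85260)∘(73,4) = (73·1555849+333·4·85260, 73·85260+4·1555849) = (227143297,12447376)
n=5: (227143297,12447376)∘(73,4) = (73·227143297+333·4·12447376, 73·12447376+4·227143297) = (33161365513,1817231636)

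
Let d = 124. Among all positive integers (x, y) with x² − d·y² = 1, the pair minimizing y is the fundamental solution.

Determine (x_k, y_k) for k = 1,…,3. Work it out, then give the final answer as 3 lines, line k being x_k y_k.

√124 = [11; 7,2,1,1,1,…,2,7,22, …], period ℓ=16 (even) → k=15
a_0=11:  p_0=11·1+0=11,  q_0=11·0+1=1
a_1=7:  p_1=7·11+1=78,  q_1=7·1+0=7
…
a_3=1:  p_3=1·167+78=245,  q_3=1·15+7=22
a_4=1:  p_4=1·245+167=412,  q_4=1·22+15=37
a_5=1:  p_5=1·412+245=657,  q_5=1·37+22=59
a_6=3:  p_6=3·657+412=2383,  q_6=3·59+37=214
…
a_8=4:  p_8=4·3040+2383=14543,  q_8=4·273+214=1306
a_9=1:  p_9=1·14543+3040=17583,  q_9=1·1306+273=1579
a_10=3:  p_10=3·17583+14543=67292,  q_10=3·1579+1306=6043
a_11=1:  p_11=1·67292+17583=84875,  q_11=1·6043+1579=7622
a_12=1:  p_12=1·84875+67292=152167,  q_12=1·7622+6043=13665
a_13=1:  p_13=1·152167+84875=237042,  q_13=1·13665+7622=21287
a_14=2:  p_14=2·237042+152167=626251,  q_14=2·21287+13665=56239
a_15=7:  p_15=7·626251+237042=4620799,  q_15=7·56239+21287=414960
→ (4620799, 414960).  Check: 4620799²=21351783398401, 124·414960²=21351783398400, difference 1.
(x_2, y_2) = (4620799·4620799 + 124·414960·414960, 4620799·414960 + 414960·4620799) = (42703566796801, 3834893506080)
(x_3, y_3) = (4620799·42703566796801 + 124·414960·3834893506080, 4620799·3834893506080 + 414960·42703566796801) = (394649197502177907199, 35440544156001500880)

4620799 414960
42703566796801 3834893506080
394649197502177907199 35440544156001500880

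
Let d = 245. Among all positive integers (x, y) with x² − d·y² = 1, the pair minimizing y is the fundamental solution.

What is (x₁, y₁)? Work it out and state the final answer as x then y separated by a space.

√245 = [15; 1,1,1,7,6,7,1,1,1,30, …], period ℓ=10 (even) → k=9
step 0: (15, 1)  from 15·(1,0) + (0,1)
…
step 2: (31, 2)  from 1·(16,1) + (15,1)
step 3: (47, 3)  from 1·(31,2) + (16,1)
…
step 5: (2207, 141)  from 6·(360,23) + (47,3)
step 6: (15809, 1010)  from 7·(2207,141) + (360,23)
…
step 8: (33825, 2161)  from 1·(18016,1151) + (15809,1010)
step 9: (51841, 3312)  from 1·(33825,2161) + (18016,1151)
→ (51841, 3312).  Check: 51841²=2687489281, 245·3312²=2687489280, difference 1.

51841 3312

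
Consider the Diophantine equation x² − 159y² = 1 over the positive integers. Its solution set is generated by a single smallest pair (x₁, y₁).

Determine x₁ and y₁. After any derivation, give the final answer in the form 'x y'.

√159 = [12; 1,1,1,1,3,1,1,1,1,24, …], period ℓ=10 (even) → k=9
a_0=12:  p_0=12·1+0=12,  q_0=12·0+1=1
a_1=1:  p_1=1·12+1=13,  q_1=1·1+0=1
…
a_4=1:  p_4=1·38+25=63,  q_4=1·3+2=5
a_5=3:  p_5=3·63+38=227,  q_5=3·5+3=18
…
a_8=1:  p_8=1·517+290=807,  q_8=1·41+23=64
a_9=1:  p_9=1·807+517=1324,  q_9=1·64+41=105
→ (1324, 105).  Check: 1324²=1752976, 159·105²=1752975, difference 1.

1324 105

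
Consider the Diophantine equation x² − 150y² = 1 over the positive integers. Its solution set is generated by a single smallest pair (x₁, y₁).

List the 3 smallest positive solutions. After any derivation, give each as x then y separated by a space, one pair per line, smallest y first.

49 4
4801 392
470449 38412

[12; 4,24] for √150; ℓ=2 ⇒ convergent index 1
step 0: (12, 1)  from 12·(1,0) + (0,1)
step 1: (49, 4)  from 4·(12,1) + (1,0)
(x₁, y₁) = (49, 4);  49² − 150·4² = 1 ✓
k=2:  x_2 = 49·49+150·4·4 = 4801,  y_2 = 49·4+4·49 = 392
k=3:  x_3 = 49·4801+150·4·392 = 470449,  y_3 = 49·392+4·4801 = 38412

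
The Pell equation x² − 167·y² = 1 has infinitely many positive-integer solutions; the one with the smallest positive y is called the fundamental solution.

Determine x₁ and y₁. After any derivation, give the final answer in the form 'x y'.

168 13

√167 = [12; 1,11,1,24, …], period ℓ=4 (even) → k=3
step 0: (12, 1)  from 12·(1,0) + (0,1)
…
step 2: (155, 12)  from 11·(13,1) + (12,1)
step 3: (168, 13)  from 1·(155,12) + (13,1)
→ (168, 13).  Check: 168²=28224, 167·13²=28223, difference 1.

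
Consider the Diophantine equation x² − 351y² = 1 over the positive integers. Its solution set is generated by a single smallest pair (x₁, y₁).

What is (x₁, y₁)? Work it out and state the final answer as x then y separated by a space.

d=351: √d = [18; 1,2,1,3,2,2,2,3,1,2,1,36] (ℓ=12, even), read p_11/q_11
step 0: (18, 1)  from 18·(1,0) + (0,1)
step 1: (19, 1)  from 1·(18,1) + (1,0)
step 2: (56, 3)  from 2·(19,1) + (18,1)
step 3: (75, 4)  from 1·(56,3) + (19,1)
step 4: (281, 15)  from 3·(75,4) + (56,3)
step 5: (637, 34)  from 2·(281,15) + (75,4)
step 6: (1555, 83)  from 2·(637,34) + (281,15)
…
step 8: (12796, 683)  from 3·(3747,200) + (1555,83)
step 9: (16543, 883)  from 1·(12796,683) + (3747,200)
step 10: (45882, 2449)  from 2·(16543,883) + (12796,683)
step 11: (62425, 3332)  from 1·(45882,2449) + (16543,883)
→ (62425, 3332).  Check: 62425²=3896880625, 351·3332²=3896880624, difference 1.

62425 3332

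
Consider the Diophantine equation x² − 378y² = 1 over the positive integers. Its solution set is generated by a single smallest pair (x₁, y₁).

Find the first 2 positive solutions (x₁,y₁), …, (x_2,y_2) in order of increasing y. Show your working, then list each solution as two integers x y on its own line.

8749 450
153090001 7874100

d=378: √d = [19; 2,3,1,4,1,3,2,38] (ℓ=8, even), read p_7/q_7
i=0: a=19 ⇒ p=19, q=1
…
i=5: a=1 ⇒ p=1011, q=52
i=6: a=3 ⇒ p=3869, q=199
i=7: a=2 ⇒ p=8749, q=450
→ (8749, 450).  Check: 8749²=76545001, 378·450²=76545000, difference 1.
(8749+450√378)^2 = 153090001 + 7874100√378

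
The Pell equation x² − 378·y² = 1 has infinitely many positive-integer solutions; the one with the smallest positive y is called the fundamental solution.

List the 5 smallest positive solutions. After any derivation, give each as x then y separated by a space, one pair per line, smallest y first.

8749 450
153090001 7874100
2678768828749 137781001350
46873096812360001 2410891953748200
820185445343906468749 42185787268905002250

√378 = [19; 2,3,1,4,1,3,2,38, …], period ℓ=8 (even) → k=7
a_0=19:  p_0=19·1+0=19,  q_0=19·0+1=1
a_1=2:  p_1=2·19+1=39,  q_1=2·1+0=2
a_2=3:  p_2=3·39+19=136,  q_2=3·2+1=7
a_3=1:  p_3=1·136+39=175,  q_3=1·7+2=9
a_4=4:  p_4=4·175+136=836,  q_4=4·9+7=43
a_5=1:  p_5=1·836+175=1011,  q_5=1·43+9=52
a_6=3:  p_6=3·1011+836=3869,  q_6=3·52+43=199
a_7=2:  p_7=2·3869+1011=8749,  q_7=2·199+52=450
fundamental: x₁=8749, y₁=450  (since 76545001 − 378·202500 = 1)
(8749+450√378)^2 = 153090001 + 7874100√378
(8749+450√378)^3 = 2678768828749 + 137781001350√378
(8749+450√378)^4 = 46873096812360001 + 2410891953748200√378
(8749+450√378)^5 = 820185445343906468749 + 42185787268905002250√378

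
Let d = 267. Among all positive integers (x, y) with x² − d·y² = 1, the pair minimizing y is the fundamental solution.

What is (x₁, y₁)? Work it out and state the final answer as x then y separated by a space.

d=267: √d = [16; 2,1,15,1,2,32] (ℓ=6, even), read p_5/q_5
step 0: (16, 1)  from 16·(1,0) + (0,1)
step 1: (33, 2)  from 2·(16,1) + (1,0)
…
step 4: (817, 50)  from 1·(768,47) + (49,3)
step 5: (2402, 147)  from 2·(817,50) + (768,47)
fundamental: x₁=2402, y₁=147  (since 5769604 − 267·21609 = 1)

2402 147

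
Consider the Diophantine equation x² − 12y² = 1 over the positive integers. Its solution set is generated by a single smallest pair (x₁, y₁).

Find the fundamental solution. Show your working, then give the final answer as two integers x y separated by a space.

7 2

√12 = [3; 2,6, …], period ℓ=2 (even) → k=1
a_0=3:  p_0=3·1+0=3,  q_0=3·0+1=1
a_1=2:  p_1=2·3+1=7,  q_1=2·1+0=2
(x₁, y₁) = (7, 2);  7² − 12·2² = 1 ✓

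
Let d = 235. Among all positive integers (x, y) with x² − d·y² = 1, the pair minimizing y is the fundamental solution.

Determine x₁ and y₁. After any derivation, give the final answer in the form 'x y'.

46 3

d=235: √d = [15; 3,30] (ℓ=2, even), read p_1/q_1
k=0  a_k=15  p_k/q_k = 15/1
k=1  a_k=3  p_k/q_k = 46/3
→ (46, 3).  Check: 46²=2116, 235·3²=2115, difference 1.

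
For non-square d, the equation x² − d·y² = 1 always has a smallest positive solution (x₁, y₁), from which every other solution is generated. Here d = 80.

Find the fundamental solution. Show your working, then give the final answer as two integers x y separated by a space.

9 1

√80 = [8; 1,16, …], period ℓ=2 (even) → k=1
step 0: (8, 1)  from 8·(1,0) + (0,1)
step 1: (9, 1)  from 1·(8,1) + (1,0)
→ (9, 1).  Check: 9²=81, 80·1²=80, difference 1.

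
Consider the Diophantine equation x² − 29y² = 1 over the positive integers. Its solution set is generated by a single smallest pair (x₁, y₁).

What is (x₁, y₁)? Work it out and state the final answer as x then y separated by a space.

9801 1820

d=29: √d = [5; 2,1,1,2,10] (ℓ=5, odd), read p_9/q_9
k=0  a_k=5  p_k/q_k = 5/1
k=1  a_k=2  p_k/q_k = 11/2
k=2  a_k=1  p_k/q_k = 16/3
k=3  a_k=1  p_k/q_k = 27/5
k=4  a_k=2  p_k/q_k = 70/13
k=5  a_k=10  p_k/q_k = 727/135
…
k=7  a_k=1  p_k/q_k = 2251/418
k=8  a_k=1  p_k/q_k = 3775/701
k=9  a_k=2  p_k/q_k = 9801/1820
fundamental: x₁=9801, y₁=1820  (since 96059601 − 29·3312400 = 1)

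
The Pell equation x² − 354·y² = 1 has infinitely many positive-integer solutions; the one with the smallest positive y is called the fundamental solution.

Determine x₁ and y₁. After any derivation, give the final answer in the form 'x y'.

258065 13716

√354 → a₀=18, period (1,4,2,2,18,2,2,4,1,36); ℓ=10 even so k=9
a_0=18:  p_0=18·1+0=18,  q_0=18·0+1=1
a_1=1:  p_1=1·18+1=19,  q_1=1·1+0=1
a_2=4:  p_2=4·19+18=94,  q_2=4·1+1=5
a_3=2:  p_3=2·94+19=207,  q_3=2·5+1=11
a_4=2:  p_4=2·207+94=508,  q_4=2·11+5=27
a_5=18:  p_5=18·508+207=9351,  q_5=18·27+11=497
a_6=2:  p_6=2·9351+508=19210,  q_6=2·497+27=1021
…
a_8=4:  p_8=4·47771+19210=210294,  q_8=4·2539+1021=11177
a_9=1:  p_9=1·210294+47771=258065,  q_9=1·11177+2539=13716
fundamental: x₁=258065, y₁=13716  (since 66597544225 − 354·188128656 = 1)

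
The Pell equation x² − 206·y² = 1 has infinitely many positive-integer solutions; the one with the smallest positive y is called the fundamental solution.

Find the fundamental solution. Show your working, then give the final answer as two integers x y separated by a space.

d=206: √d = [14; 2,1,5,14,5,1,2,28] (ℓ=8, even), read p_7/q_7
k=0  a_k=14  p_k/q_k = 14/1
…
k=4  a_k=14  p_k/q_k = 3459/241
…
k=6  a_k=1  p_k/q_k = 20998/1463
k=7  a_k=2  p_k/q_k = 59535/4148
→ (59535, 4148).  Check: 59535²=3544416225, 206·4148²=3544416224, difference 1.

59535 4148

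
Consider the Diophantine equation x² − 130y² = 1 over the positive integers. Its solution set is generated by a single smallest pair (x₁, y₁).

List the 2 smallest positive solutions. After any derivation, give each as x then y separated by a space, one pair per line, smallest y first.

[11; 2,2,22] for √130; ℓ=3 ⇒ convergent index 5
a_0=11:  p_0=11·1+0=11,  q_0=11·0+1=1
a_1=2:  p_1=2·11+1=23,  q_1=2·1+0=2
…
a_3=22:  p_3=22·57+23=1277,  q_3=22·5+2=112
a_4=2:  p_4=2·1277+57=2611,  q_4=2·112+5=229
a_5=2:  p_5=2·2611+1277=6499,  q_5=2·229+112=570
→ (6499, 570).  Check: 6499²=42237001, 130·570²=42237000, difference 1.
k=2:  x_2 = 6499·6499+130·570·570 = 84474001,  y_2 = 6499·570+570·6499 = 7408860

6499 570
84474001 7408860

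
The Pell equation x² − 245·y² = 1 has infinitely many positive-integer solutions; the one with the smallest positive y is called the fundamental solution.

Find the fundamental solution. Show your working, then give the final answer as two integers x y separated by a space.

51841 3312

[15; 1,1,1,7,6,7,1,1,1,30] for √245; ℓ=10 ⇒ convergent index 9
a_0=15:  p_0=15·1+0=15,  q_0=15·0+1=1
…
a_8=1:  p_8=1·18016+15809=33825,  q_8=1·1151+1010=2161
a_9=1:  p_9=1·33825+18016=51841,  q_9=1·2161+1151=3312
(x₁, y₁) = (51841, 3312);  51841² − 245·3312² = 1 ✓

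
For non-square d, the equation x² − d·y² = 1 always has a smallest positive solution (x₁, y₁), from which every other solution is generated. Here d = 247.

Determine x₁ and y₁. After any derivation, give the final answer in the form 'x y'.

d=247: √d = [15; 1,2,1,1,9,1,9,1,1,2,1,30] (ℓ=12, even), read p_11/q_11
i=0: a=15 ⇒ p=15, q=1
i=1: a=1 ⇒ p=16, q=1
i=2: a=2 ⇒ p=47, q=3
…
i=10: a=2 ⇒ p=61089, q=3887
i=11: a=1 ⇒ p=85292, q=5427
→ (85292, 5427).  Check: 85292²=7274725264, 247·5427²=7274725263, difference 1.

85292 5427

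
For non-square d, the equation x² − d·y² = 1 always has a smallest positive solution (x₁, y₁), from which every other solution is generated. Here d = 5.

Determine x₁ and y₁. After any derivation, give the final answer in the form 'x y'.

9 4

√5 → a₀=2, period (4); ℓ=1 odd so k=1
step 0: (2, 1)  from 2·(1,0) + (0,1)
step 1: (9, 4)  from 4·(2,1) + (1,0)
fundamental: x₁=9, y₁=4  (since 81 − 5·16 = 1)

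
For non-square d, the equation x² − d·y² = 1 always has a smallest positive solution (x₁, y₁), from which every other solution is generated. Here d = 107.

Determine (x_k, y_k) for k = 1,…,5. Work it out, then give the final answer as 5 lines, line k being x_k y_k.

[10; 2,1,9,1,2,20] for √107; ℓ=6 ⇒ convergent index 5
a_0=10:  p_0=10·1+0=10,  q_0=10·0+1=1
…
a_4=1:  p_4=1·300+31=331,  q_4=1·29+3=32
a_5=2:  p_5=2·331+300=962,  q_5=2·32+29=93
(x₁, y₁) = (962, 93);  962² − 107·93² = 1 ✓
(x_2, y_2) = (962·962 + 107·93·93, 962·93 + 93·962) = (1850887, 178932)
(x_3, y_3) = (962·1850887 + 107·93·178932, 962·178932 + 93·1850887) = (3561105626, 344265075)
(x_4, y_4) = (962·3561105626 + 107·93·344265075, 962·344265075 + 93·3561105626) = (6851565373537, 662365825368)
(x_5, y_5) = (962·6851565373537 + 107·93·662365825368, 962·662365825368 + 93·6851565373537) = (13182408217579562, 1274391503742957)

962 93
1850887 178932
3561105626 344265075
6851565373537 662365825368
13182408217579562 1274391503742957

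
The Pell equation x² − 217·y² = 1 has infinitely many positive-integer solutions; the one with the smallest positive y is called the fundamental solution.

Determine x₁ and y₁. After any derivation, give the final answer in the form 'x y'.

√217 = [14; 1,2,1,2,1,…,2,1,28, …], period ℓ=16 (even) → k=15
i=0: a=14 ⇒ p=14, q=1
i=1: a=1 ⇒ p=15, q=1
i=2: a=2 ⇒ p=44, q=3
…
i=5: a=1 ⇒ p=221, q=15
i=6: a=1 ⇒ p=383, q=26
…
i=8: a=4 ⇒ p=15055, q=1022
i=9: a=9 ⇒ p=139163, q=9447
…
i=11: a=1 ⇒ p=293381, q=19916
…
i=14: a=2 ⇒ p=2809702, q=190735
i=15: a=1 ⇒ p=3844063, q=260952
(x₁, y₁) = (3844063, 260952);  3844063² − 217·260952² = 1 ✓

3844063 260952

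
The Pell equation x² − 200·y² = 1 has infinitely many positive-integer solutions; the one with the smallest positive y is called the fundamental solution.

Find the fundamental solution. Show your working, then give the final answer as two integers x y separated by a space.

d=200: √d = [14; 7,28] (ℓ=2, even), read p_1/q_1
i=0: a=14 ⇒ p=14, q=1
i=1: a=7 ⇒ p=99, q=7
→ (99, 7).  Check: 99²=9801, 200·7²=9800, difference 1.

99 7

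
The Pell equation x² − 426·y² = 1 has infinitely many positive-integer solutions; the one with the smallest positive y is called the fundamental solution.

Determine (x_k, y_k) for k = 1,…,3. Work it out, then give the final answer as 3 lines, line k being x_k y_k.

88751 4300
15753480001 763258600
2796274207048751 135479928012900

√426 = [20; 1,1,1,3,2,6,2,3,1,1,1,40, …], period ℓ=12 (even) → k=11
i=0: a=20 ⇒ p=20, q=1
i=1: a=1 ⇒ p=21, q=1
i=2: a=1 ⇒ p=41, q=2
…
i=4: a=3 ⇒ p=227, q=11
i=5: a=2 ⇒ p=516, q=25
…
i=8: a=3 ⇒ p=24809, q=1202
…
i=10: a=1 ⇒ p=56780, q=2751
i=11: a=1 ⇒ p=88751, q=4300
fundamental: x₁=88751, y₁=4300  (since 7876740001 − 426·18490000 = 1)
(88751+4300√426)^2 = 15753480001 + 763258600√426
(88751+4300√426)^3 = 2796274207048751 + 135479928012900√426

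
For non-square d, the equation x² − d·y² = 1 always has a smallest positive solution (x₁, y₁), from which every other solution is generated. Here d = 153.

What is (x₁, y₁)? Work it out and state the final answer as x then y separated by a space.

[12; 2,1,2,2,2,1,2,24] for √153; ℓ=8 ⇒ convergent index 7
step 0: (12, 1)  from 12·(1,0) + (0,1)
step 1: (25, 2)  from 2·(12,1) + (1,0)
…
step 3: (99, 8)  from 2·(37,3) + (25,2)
step 4: (235, 19)  from 2·(99,8) + (37,3)
step 5: (569, 46)  from 2·(235,19) + (99,8)
step 6: (804, 65)  from 1·(569,46) + (235,19)
step 7: (2177, 176)  from 2·(804,65) + (569,46)
fundamental: x₁=2177, y₁=176  (since 4739329 − 153·30976 = 1)

2177 176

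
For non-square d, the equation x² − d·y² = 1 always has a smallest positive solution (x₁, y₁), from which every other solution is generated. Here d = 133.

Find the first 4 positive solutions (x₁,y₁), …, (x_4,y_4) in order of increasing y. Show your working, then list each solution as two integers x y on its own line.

√133 → a₀=11, period (1,1,7,5,1,…,1,1,22); ℓ=16 even so k=15
k=0  a_k=11  p_k/q_k = 11/1
k=1  a_k=1  p_k/q_k = 12/1
k=2  a_k=1  p_k/q_k = 23/2
k=3  a_k=7  p_k/q_k = 173/15
k=4  a_k=5  p_k/q_k = 888/77
k=5  a_k=1  p_k/q_k = 1061/92
k=6  a_k=1  p_k/q_k = 1949/169
k=7  a_k=1  p_k/q_k = 3010/261
…
k=9  a_k=1  p_k/q_k = 10979/952
k=10  a_k=1  p_k/q_k = 18948/1643
k=11  a_k=1  p_k/q_k = 29927/2595
k=12  a_k=5  p_k/q_k = 168583/14618
k=13  a_k=7  p_k/q_k = 1210008/104921
k=14  a_k=1  p_k/q_k = 1378591/119539
k=15  a_k=1  p_k/q_k = 2588599/224460
→ (2588599, 224460).  Check: 2588599²=6700844782801, 133·224460²=6700844782800, difference 1.
(x_2, y_2) = (2588599·2588599 + 133·224460·224460, 2588599·224460 + 224460·2588599) = (13401689565601, 1162073863080)
(x_3, y_3) = (2588599·13401689565601 + 133·224460·1162073863080, 2588599·1162073863080 + 224460·13401689565601) = (69383200415647777399, 6016286479789825380)
(x_4, y_4) = (2588599·69383200415647777399 + 133·224460·6016286479789825380, 2588599·6016286479789825380 + 224460·69383200415647777399) = (359210566425477440164982401, 31147506330593762303822160)

2588599 224460
13401689565601 1162073863080
69383200415647777399 6016286479789825380
359210566425477440164982401 31147506330593762303822160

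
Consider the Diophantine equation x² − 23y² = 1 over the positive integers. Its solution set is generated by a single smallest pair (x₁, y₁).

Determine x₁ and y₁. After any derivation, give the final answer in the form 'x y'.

[4; 1,3,1,8] for √23; ℓ=4 ⇒ convergent index 3
i=0: a=4 ⇒ p=4, q=1
…
i=2: a=3 ⇒ p=19, q=4
i=3: a=1 ⇒ p=24, q=5
fundamental: x₁=24, y₁=5  (since 576 − 23·25 = 1)

24 5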